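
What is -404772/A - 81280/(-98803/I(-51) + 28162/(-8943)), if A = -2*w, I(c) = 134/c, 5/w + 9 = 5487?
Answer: 49956230255712402468/225297914855 ≈ 2.2173e+8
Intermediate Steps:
w = 5/5478 (w = 5/(-9 + 5487) = 5/5478 ≈ 0.00091274)
A = -5/2739 (A = -2*5/5478 = -5/2739 ≈ -0.0018255)
-404772/A - 81280/(-98803/I(-51) + 28162/(-8943)) = -404772/(-5/2739) - 81280/(-98803/(134/(-51)) + 28162/(-8943)) = -404772*(-2739/5) - 81280/(-98803/(134*(-1/51)) + 28162*(-1/8943)) = 1108670508/5 - 81280/(-98803/(-134/51) - 28162/8943) = 1108670508/5 - 81280/(-98803*(-51/134) - 28162/8943) = 1108670508/5 - 81280/(5038953/134 - 28162/8943) = 1108670508/5 - 81280/45059582971/1198362 = 1108670508/5 - 81280*1198362/45059582971 = 1108670508/5 - 97402863360/45059582971 = 49956230255712402468/225297914855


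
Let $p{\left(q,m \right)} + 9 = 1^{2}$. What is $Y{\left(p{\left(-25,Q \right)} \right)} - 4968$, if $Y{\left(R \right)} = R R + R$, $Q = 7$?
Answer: $-4912$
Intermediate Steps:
$p{\left(q,m \right)} = -8$ ($p{\left(q,m \right)} = -9 + 1^{2} = -9 + 1 = -8$)
$Y{\left(R \right)} = R + R^{2}$ ($Y{\left(R \right)} = R^{2} + R = R + R^{2}$)
$Y{\left(p{\left(-25,Q \right)} \right)} - 4968 = - 8 \left(1 - 8\right) - 4968 = \left(-8\right) \left(-7\right) - 4968 = 56 - 4968 = -4912$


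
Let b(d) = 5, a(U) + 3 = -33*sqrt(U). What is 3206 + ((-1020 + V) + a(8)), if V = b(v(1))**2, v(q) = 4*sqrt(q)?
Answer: 2208 - 66*sqrt(2) ≈ 2114.7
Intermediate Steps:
a(U) = -3 - 33*sqrt(U)
V = 25 (V = 5**2 = 25)
3206 + ((-1020 + V) + a(8)) = 3206 + ((-1020 + 25) + (-3 - 66*sqrt(2))) = 3206 + (-995 + (-3 - 66*sqrt(2))) = 3206 + (-998 - 66*sqrt(2)) = 2208 - 66*sqrt(2)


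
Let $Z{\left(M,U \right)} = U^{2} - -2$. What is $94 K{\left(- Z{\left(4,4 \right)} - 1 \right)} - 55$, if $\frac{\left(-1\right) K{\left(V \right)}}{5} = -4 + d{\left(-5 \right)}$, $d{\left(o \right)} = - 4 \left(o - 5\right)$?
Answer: $-16975$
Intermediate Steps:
$Z{\left(M,U \right)} = 2 + U^{2}$ ($Z{\left(M,U \right)} = U^{2} + 2 = 2 + U^{2}$)
$d{\left(o \right)} = 20 - 4 o$ ($d{\left(o \right)} = - 4 \left(-5 + o\right) = 20 - 4 o$)
$K{\left(V \right)} = -180$ ($K{\left(V \right)} = - 5 \left(-4 + \left(20 - -20\right)\right) = - 5 \left(-4 + \left(20 + 20\right)\right) = - 5 \left(-4 + 40\right) = \left(-5\right) 36 = -180$)
$94 K{\left(- Z{\left(4,4 \right)} - 1 \right)} - 55 = 94 \left(-180\right) - 55 = -16920 - 55 = -16975$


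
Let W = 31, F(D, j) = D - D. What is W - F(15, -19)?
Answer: 31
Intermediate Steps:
F(D, j) = 0
W - F(15, -19) = 31 - 1*0 = 31 + 0 = 31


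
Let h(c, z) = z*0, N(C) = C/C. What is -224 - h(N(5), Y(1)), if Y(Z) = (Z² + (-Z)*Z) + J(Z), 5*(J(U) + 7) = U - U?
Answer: -224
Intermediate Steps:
J(U) = -7 (J(U) = -7 + (U - U)/5 = -7 + (⅕)*0 = -7 + 0 = -7)
N(C) = 1
Y(Z) = -7 (Y(Z) = (Z² + (-Z)*Z) - 7 = (Z² - Z²) - 7 = 0 - 7 = -7)
h(c, z) = 0
-224 - h(N(5), Y(1)) = -224 - 1*0 = -224 + 0 = -224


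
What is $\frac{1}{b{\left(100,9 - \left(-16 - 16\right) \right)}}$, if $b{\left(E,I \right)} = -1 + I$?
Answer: $\frac{1}{40} \approx 0.025$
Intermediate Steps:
$\frac{1}{b{\left(100,9 - \left(-16 - 16\right) \right)}} = \frac{1}{-1 + \left(9 - \left(-16 - 16\right)\right)} = \frac{1}{-1 + \left(9 - -32\right)} = \frac{1}{-1 + \left(9 + 32\right)} = \frac{1}{-1 + 41} = \frac{1}{40}$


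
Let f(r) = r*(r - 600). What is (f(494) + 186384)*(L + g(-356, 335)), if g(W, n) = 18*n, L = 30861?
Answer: 4944131820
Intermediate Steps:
f(r) = r*(-600 + r)
(f(494) + 186384)*(L + g(-356, 335)) = (494*(-600 + 494) + 186384)*(30861 + 18*335) = (494*(-106) + 186384)*(30861 + 6030) = (-52364 + 186384)*36891 = 134020*36891 = 4944131820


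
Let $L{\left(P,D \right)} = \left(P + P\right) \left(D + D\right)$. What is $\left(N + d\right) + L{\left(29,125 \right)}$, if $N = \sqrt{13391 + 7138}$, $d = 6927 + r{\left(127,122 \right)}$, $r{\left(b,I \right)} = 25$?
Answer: $21452 + 3 \sqrt{2281} \approx 21595.0$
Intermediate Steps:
$L{\left(P,D \right)} = 4 D P$ ($L{\left(P,D \right)} = 2 P 2 D = 4 D P$)
$d = 6952$ ($d = 6927 + 25 = 6952$)
$N = 3 \sqrt{2281}$ ($N = \sqrt{20529} = 3 \sqrt{2281} \approx 143.28$)
$\left(N + d\right) + L{\left(29,125 \right)} = \left(3 \sqrt{2281} + 6952\right) + 4 \cdot 125 \cdot 29 = \left(6952 + 3 \sqrt{2281}\right) + 14500 = 21452 + 3 \sqrt{2281}$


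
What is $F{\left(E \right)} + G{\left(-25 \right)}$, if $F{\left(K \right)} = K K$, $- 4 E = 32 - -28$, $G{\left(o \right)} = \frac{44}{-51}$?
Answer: $\frac{11431}{51} \approx 224.14$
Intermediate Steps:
$G{\left(o \right)} = - \frac{44}{51}$ ($G{\left(o \right)} = 44 \left(- \frac{1}{51}\right) = - \frac{44}{51}$)
$E = -15$ ($E = - \frac{32 - -28}{4} = - \frac{32 + 28}{4} = \left(- \frac{1}{4}\right) 60 = -15$)
$F{\left(K \right)} = K^{2}$
$F{\left(E \right)} + G{\left(-25 \right)} = \left(-15\right)^{2} - \frac{44}{51} = 225 - \frac{44}{51} = \frac{11431}{51}$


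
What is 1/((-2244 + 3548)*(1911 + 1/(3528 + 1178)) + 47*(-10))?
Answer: 2353/5862438974 ≈ 4.0137e-7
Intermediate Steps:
1/((-2244 + 3548)*(1911 + 1/(3528 + 1178)) + 47*(-10)) = 1/(1304*(1911 + 1/4706) - 470) = 1/(1304*(8993167/4706) - 470) = 1/(5863544884/2353 - 470) = 1/(5862438974/2353) = 2353/5862438974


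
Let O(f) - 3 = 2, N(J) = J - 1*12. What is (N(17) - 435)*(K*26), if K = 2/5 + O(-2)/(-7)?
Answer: 24596/7 ≈ 3513.7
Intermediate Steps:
N(J) = -12 + J (N(J) = J - 12 = -12 + J)
O(f) = 5 (O(f) = 3 + 2 = 5)
K = -11/35 (K = 2/5 + 5/(-7) = 2*(⅕) + 5*(-⅐) = ⅖ - 5/7 = -11/35 ≈ -0.31429)
(N(17) - 435)*(K*26) = ((-12 + 17) - 435)*(-11/35*26) = (5 - 435)*(-286/35) = -430*(-286/35) = 24596/7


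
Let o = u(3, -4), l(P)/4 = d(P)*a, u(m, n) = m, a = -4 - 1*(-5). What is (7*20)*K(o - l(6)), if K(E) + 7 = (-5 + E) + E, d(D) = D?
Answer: -7560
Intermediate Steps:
a = 1 (a = -4 + 5 = 1)
l(P) = 4*P (l(P) = 4*(P*1) = 4*P)
o = 3
K(E) = -12 + 2*E (K(E) = -7 + ((-5 + E) + E) = -7 + (-5 + 2*E) = -12 + 2*E)
(7*20)*K(o - l(6)) = (7*20)*(-12 + 2*(3 - 4*6)) = 140*(-12 + 2*(3 - 1*24)) = 140*(-12 + 2*(3 - 24)) = 140*(-12 + 2*(-21)) = 140*(-12 - 42) = 140*(-54) = -7560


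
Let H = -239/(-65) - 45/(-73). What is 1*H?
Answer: 20372/4745 ≈ 4.2934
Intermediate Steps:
H = 20372/4745 (H = -239*(-1/65) - 45*(-1/73) = 239/65 + 45/73 = 20372/4745 ≈ 4.2934)
1*H = 1*(20372/4745) = 20372/4745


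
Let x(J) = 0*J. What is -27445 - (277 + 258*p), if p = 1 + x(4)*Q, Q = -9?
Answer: -27980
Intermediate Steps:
x(J) = 0
p = 1 (p = 1 + 0*(-9) = 1 + 0 = 1)
-27445 - (277 + 258*p) = -27445 - (277 + 258*1) = -27445 - (277 + 258) = -27445 - 1*535 = -27445 - 535 = -27980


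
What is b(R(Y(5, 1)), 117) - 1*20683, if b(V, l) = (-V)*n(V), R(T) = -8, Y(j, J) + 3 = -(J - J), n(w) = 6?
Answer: -20635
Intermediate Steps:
Y(j, J) = -3 (Y(j, J) = -3 - (J - J) = -3 - 1*0 = -3 + 0 = -3)
b(V, l) = -6*V (b(V, l) = -V*6 = -6*V)
b(R(Y(5, 1)), 117) - 1*20683 = -6*(-8) - 1*20683 = 48 - 20683 = -20635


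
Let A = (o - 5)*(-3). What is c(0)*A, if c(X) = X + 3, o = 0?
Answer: 45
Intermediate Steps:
c(X) = 3 + X
A = 15 (A = (0 - 5)*(-3) = -5*(-3) = 15)
c(0)*A = (3 + 0)*15 = 3*15 = 45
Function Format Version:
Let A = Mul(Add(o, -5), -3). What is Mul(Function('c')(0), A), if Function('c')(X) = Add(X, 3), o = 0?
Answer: 45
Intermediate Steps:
Function('c')(X) = Add(3, X)
A = 15 (A = Mul(Add(0, -5), -3) = Mul(-5, -3) = 15)
Mul(Function('c')(0), A) = Mul(Add(3, 0), 15) = Mul(3, 15) = 45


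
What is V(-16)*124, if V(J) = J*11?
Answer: -21824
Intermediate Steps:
V(J) = 11*J
V(-16)*124 = (11*(-16))*124 = -176*124 = -21824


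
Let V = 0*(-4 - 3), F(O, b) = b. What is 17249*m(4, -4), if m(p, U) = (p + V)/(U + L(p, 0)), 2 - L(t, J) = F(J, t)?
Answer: -34498/3 ≈ -11499.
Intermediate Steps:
L(t, J) = 2 - t
V = 0 (V = 0*(-7) = 0)
m(p, U) = p/(2 + U - p) (m(p, U) = (p + 0)/(U + (2 - p)) = p/(2 + U - p))
17249*m(4, -4) = 17249*(4/(2 - 4 - 1*4)) = 17249*(4/(2 - 4 - 4)) = 17249*(4/(-6)) = 17249*(4*(-⅙)) = 17249*(-⅔) = -34498/3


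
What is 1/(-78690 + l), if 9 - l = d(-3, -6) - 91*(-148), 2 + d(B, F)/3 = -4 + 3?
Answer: -1/92140 ≈ -1.0853e-5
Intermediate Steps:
d(B, F) = -9 (d(B, F) = -6 + 3*(-4 + 3) = -6 + 3*(-1) = -6 - 3 = -9)
l = -13450 (l = 9 - (-9 - 91*(-148)) = 9 - (-9 + 13468) = 9 - 1*13459 = 9 - 13459 = -13450)
1/(-78690 + l) = 1/(-78690 - 13450) = 1/(-92140) = -1/92140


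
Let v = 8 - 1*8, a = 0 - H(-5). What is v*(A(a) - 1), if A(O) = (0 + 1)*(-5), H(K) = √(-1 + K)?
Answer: 0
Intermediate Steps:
a = -I*√6 (a = 0 - √(-1 - 5) = 0 - √(-6) = 0 - I*√6 = -I*√6 ≈ -2.4495*I)
A(O) = -5 (A(O) = 1*(-5) = -5)
v = 0 (v = 8 - 8 = 0)
v*(A(a) - 1) = 0*(-5 - 1) = 0*(-6) = 0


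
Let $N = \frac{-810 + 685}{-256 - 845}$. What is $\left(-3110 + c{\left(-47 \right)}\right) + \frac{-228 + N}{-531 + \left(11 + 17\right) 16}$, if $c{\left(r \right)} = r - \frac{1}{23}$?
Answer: $- \frac{6629731627}{2101809} \approx -3154.3$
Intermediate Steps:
$c{\left(r \right)} = - \frac{1}{23} + r$ ($c{\left(r \right)} = r - \frac{1}{23} = - \frac{1}{23} + r$)
$N = \frac{125}{1101}$ ($N = - \frac{125}{-1101} = \left(-125\right) \left(- \frac{1}{1101}\right) = \frac{125}{1101} \approx 0.11353$)
$\left(-3110 + c{\left(-47 \right)}\right) + \frac{-228 + N}{-531 + \left(11 + 17\right) 16} = \left(-3110 - \frac{1082}{23}\right) + \frac{-228 + \frac{125}{1101}}{-531 + \left(11 + 17\right) 16} = \left(-3110 - \frac{1082}{23}\right) - \frac{250903}{1101 \left(-531 + 28 \cdot 16\right)} = - \frac{72612}{23} - \frac{250903}{1101 \left(-531 + 448\right)} = - \frac{72612}{23} - \frac{250903}{1101 \left(-83\right)} = - \frac{72612}{23} - - \frac{250903}{91383} = - \frac{72612}{23} + \frac{250903}{91383} = - \frac{6629731627}{2101809}$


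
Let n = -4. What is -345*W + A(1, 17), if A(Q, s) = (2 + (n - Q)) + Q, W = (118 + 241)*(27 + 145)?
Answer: -21303062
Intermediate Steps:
W = 61748 (W = 359*172 = 61748)
A(Q, s) = -2 (A(Q, s) = (2 + (-4 - Q)) + Q = (-2 - Q) + Q = -2)
-345*W + A(1, 17) = -345*61748 - 2 = -21303060 - 2 = -21303062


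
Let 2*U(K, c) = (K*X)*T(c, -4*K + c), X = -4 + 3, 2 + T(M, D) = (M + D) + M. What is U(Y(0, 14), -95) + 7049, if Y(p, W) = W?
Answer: 9450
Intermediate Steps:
T(M, D) = -2 + D + 2*M (T(M, D) = -2 + ((M + D) + M) = -2 + ((D + M) + M) = -2 + (D + 2*M) = -2 + D + 2*M)
X = -1
U(K, c) = -K*(-2 - 4*K + 3*c)/2 (U(K, c) = ((K*(-1))*(-2 + (-4*K + c) + 2*c))/2 = ((-K)*(-2 + (c - 4*K) + 2*c))/2 = ((-K)*(-2 - 4*K + 3*c))/2 = (-K*(-2 - 4*K + 3*c))/2 = -K*(-2 - 4*K + 3*c)/2)
U(Y(0, 14), -95) + 7049 = (½)*14*(2 - 3*(-95) + 4*14) + 7049 = (½)*14*(2 + 285 + 56) + 7049 = (½)*14*343 + 7049 = 2401 + 7049 = 9450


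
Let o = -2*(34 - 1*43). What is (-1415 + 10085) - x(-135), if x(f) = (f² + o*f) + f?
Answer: -6990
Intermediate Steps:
o = 18 (o = -2*(34 - 43) = -2*(-9) = 18)
x(f) = f² + 19*f (x(f) = (f² + 18*f) + f = f² + 19*f)
(-1415 + 10085) - x(-135) = (-1415 + 10085) - (-135)*(19 - 135) = 8670 - (-135)*(-116) = 8670 - 1*15660 = 8670 - 15660 = -6990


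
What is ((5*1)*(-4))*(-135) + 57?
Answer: 2757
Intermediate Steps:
((5*1)*(-4))*(-135) + 57 = (5*(-4))*(-135) + 57 = -20*(-135) + 57 = 2700 + 57 = 2757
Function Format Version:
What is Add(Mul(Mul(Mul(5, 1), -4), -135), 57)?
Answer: 2757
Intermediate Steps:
Add(Mul(Mul(Mul(5, 1), -4), -135), 57) = Add(Mul(Mul(5, -4), -135), 57) = Add(Mul(-20, -135), 57) = Add(2700, 57) = 2757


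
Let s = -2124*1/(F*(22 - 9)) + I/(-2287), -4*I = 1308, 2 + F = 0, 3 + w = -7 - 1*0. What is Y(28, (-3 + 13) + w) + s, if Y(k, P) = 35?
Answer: 3473630/29731 ≈ 116.84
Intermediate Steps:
w = -10 (w = -3 + (-7 - 1*0) = -3 + (-7 + 0) = -3 - 7 = -10)
F = -2 (F = -2 + 0 = -2)
I = -327 (I = -¼*1308 = -327)
s = 2433045/29731 (s = -2124*(-1/(2*(22 - 9))) - 327/(-2287) = -2124/(13*(-2)) - 327*(-1/2287) = -2124/(-26) + 327/2287 = -2124*(-1/26) + 327/2287 = 1062/13 + 327/2287 = 2433045/29731 ≈ 81.835)
Y(28, (-3 + 13) + w) + s = 35 + 2433045/29731 = 3473630/29731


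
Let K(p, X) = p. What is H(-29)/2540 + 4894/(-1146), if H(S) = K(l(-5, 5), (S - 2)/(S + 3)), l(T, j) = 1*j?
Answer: -1242503/291084 ≈ -4.2685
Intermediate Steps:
l(T, j) = j
H(S) = 5
H(-29)/2540 + 4894/(-1146) = 5/2540 + 4894/(-1146) = 5*(1/2540) + 4894*(-1/1146) = 1/508 - 2447/573 = -1242503/291084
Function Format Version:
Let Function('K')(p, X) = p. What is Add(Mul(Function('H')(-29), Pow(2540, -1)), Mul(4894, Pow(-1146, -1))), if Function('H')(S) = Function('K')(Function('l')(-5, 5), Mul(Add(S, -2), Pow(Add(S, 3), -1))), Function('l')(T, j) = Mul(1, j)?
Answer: Rational(-1242503, 291084) ≈ -4.2685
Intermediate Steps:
Function('l')(T, j) = j
Function('H')(S) = 5
Add(Mul(Function('H')(-29), Pow(2540, -1)), Mul(4894, Pow(-1146, -1))) = Add(Mul(5, Pow(2540, -1)), Mul(4894, Pow(-1146, -1))) = Add(Mul(5, Rational(1, 2540)), Mul(4894, Rational(-1, 1146))) = Add(Rational(1, 508), Rational(-2447, 573)) = Rational(-1242503, 291084)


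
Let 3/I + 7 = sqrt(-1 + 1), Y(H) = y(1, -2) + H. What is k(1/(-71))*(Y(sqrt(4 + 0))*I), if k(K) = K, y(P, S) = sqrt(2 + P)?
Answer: 6/497 + 3*sqrt(3)/497 ≈ 0.022527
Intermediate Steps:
Y(H) = H + sqrt(3) (Y(H) = sqrt(2 + 1) + H = sqrt(3) + H = H + sqrt(3))
I = -3/7 (I = 3/(-7 + sqrt(-1 + 1)) = 3/(-7 + sqrt(0)) = 3/(-7 + 0) = 3/(-7) = 3*(-1/7) = -3/7 ≈ -0.42857)
k(1/(-71))*(Y(sqrt(4 + 0))*I) = ((sqrt(4 + 0) + sqrt(3))*(-3/7))/(-71) = -(sqrt(4) + sqrt(3))*(-3)/(71*7) = -(2 + sqrt(3))*(-3)/(71*7) = -(-6/7 - 3*sqrt(3)/7)/71 = 6/497 + 3*sqrt(3)/497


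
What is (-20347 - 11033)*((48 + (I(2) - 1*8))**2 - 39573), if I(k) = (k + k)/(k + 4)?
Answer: 3569715580/3 ≈ 1.1899e+9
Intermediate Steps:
I(k) = 2*k/(4 + k) (I(k) = (2*k)/(4 + k) = 2*k/(4 + k))
(-20347 - 11033)*((48 + (I(2) - 1*8))**2 - 39573) = (-20347 - 11033)*((48 + (2*2/(4 + 2) - 1*8))**2 - 39573) = -31380*((48 + (2*2/6 - 8))**2 - 39573) = -31380*((48 + (2*2*(1/6) - 8))**2 - 39573) = -31380*((48 + (2/3 - 8))**2 - 39573) = -31380*((48 - 22/3)**2 - 39573) = -31380*((122/3)**2 - 39573) = -31380*(14884/9 - 39573) = -31380*(-341273/9) = 3569715580/3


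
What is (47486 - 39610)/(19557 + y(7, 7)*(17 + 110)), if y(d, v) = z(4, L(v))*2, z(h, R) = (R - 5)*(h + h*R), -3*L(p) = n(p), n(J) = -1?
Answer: 70884/119117 ≈ 0.59508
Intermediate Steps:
L(p) = 1/3 (L(p) = -1/3*(-1) = 1/3)
z(h, R) = (-5 + R)*(h + R*h)
y(d, v) = -448/9 (y(d, v) = (4*(-5 + (1/3)**2 - 4*1/3))*2 = (4*(-5 + 1/9 - 4/3))*2 = (4*(-56/9))*2 = -224/9*2 = -448/9)
(47486 - 39610)/(19557 + y(7, 7)*(17 + 110)) = (47486 - 39610)/(19557 - 448*(17 + 110)/9) = 7876/(19557 - 448/9*127) = 7876/(19557 - 56896/9) = 7876/(119117/9) = 7876*(9/119117) = 70884/119117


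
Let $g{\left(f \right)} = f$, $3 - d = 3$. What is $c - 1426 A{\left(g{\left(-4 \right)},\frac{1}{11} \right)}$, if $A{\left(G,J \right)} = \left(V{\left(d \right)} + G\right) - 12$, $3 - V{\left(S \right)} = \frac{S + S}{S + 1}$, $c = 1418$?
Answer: $19956$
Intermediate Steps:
$d = 0$ ($d = 3 - 3 = 0$)
$V{\left(S \right)} = 3 - \frac{2 S}{1 + S}$ ($V{\left(S \right)} = 3 - \frac{S + S}{S + 1} = 3 - \frac{2 S}{1 + S}$)
$A{\left(G,J \right)} = -9 + G$ ($A{\left(G,J \right)} = \left(\frac{3 + 0}{1 + 0} + G\right) - 12 = \left(1^{-1} \cdot 3 + G\right) - 12 = \left(1 \cdot 3 + G\right) - 12 = \left(3 + G\right) - 12 = -9 + G$)
$c - 1426 A{\left(g{\left(-4 \right)},\frac{1}{11} \right)} = 1418 - 1426 \left(-9 - 4\right) = 1418 - -18538 = 1418 + 18538 = 19956$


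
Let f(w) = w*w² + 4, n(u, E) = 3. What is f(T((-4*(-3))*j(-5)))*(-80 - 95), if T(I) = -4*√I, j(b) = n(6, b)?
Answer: 2418500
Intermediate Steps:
j(b) = 3
f(w) = 4 + w³ (f(w) = w³ + 4 = 4 + w³)
f(T((-4*(-3))*j(-5)))*(-80 - 95) = (4 + (-4*√3*(2*√3))³)*(-80 - 95) = (4 + (-4*√(12*3))³)*(-175) = (4 + (-4*√36)³)*(-175) = (4 + (-4*6)³)*(-175) = (4 + (-24)³)*(-175) = (4 - 13824)*(-175) = -13820*(-175) = 2418500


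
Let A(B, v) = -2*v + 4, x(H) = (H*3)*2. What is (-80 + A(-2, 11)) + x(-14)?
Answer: -182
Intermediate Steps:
x(H) = 6*H (x(H) = (3*H)*2 = 6*H)
A(B, v) = 4 - 2*v
(-80 + A(-2, 11)) + x(-14) = (-80 + (4 - 2*11)) + 6*(-14) = (-80 + (4 - 22)) - 84 = (-80 - 18) - 84 = -98 - 84 = -182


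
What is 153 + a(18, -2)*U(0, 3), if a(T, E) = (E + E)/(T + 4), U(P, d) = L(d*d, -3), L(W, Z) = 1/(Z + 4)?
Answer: 1681/11 ≈ 152.82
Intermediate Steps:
L(W, Z) = 1/(4 + Z)
U(P, d) = 1 (U(P, d) = 1/(4 - 3) = 1/1 = 1)
a(T, E) = 2*E/(4 + T) (a(T, E) = (2*E)/(4 + T) = 2*E/(4 + T))
153 + a(18, -2)*U(0, 3) = 153 + (2*(-2)/(4 + 18))*1 = 153 + (2*(-2)/22)*1 = 153 + (2*(-2)*(1/22))*1 = 153 - 2/11*1 = 153 - 2/11 = 1681/11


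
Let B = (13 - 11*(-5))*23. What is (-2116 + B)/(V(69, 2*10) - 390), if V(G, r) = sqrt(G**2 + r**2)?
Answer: 16560/11303 + 552*sqrt(5161)/146939 ≈ 1.7350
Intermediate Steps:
B = 1564 (B = (13 + 55)*23 = 68*23 = 1564)
(-2116 + B)/(V(69, 2*10) - 390) = (-2116 + 1564)/(sqrt(69**2 + (2*10)**2) - 390) = -552/(sqrt(4761 + 20**2) - 390) = -552/(sqrt(4761 + 400) - 390) = -552/(sqrt(5161) - 390) = -552/(-390 + sqrt(5161))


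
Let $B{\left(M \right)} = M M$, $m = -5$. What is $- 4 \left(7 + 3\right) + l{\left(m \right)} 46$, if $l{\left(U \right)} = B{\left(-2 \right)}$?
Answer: $144$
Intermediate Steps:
$B{\left(M \right)} = M^{2}$
$l{\left(U \right)} = 4$ ($l{\left(U \right)} = \left(-2\right)^{2} = 4$)
$- 4 \left(7 + 3\right) + l{\left(m \right)} 46 = - 4 \left(7 + 3\right) + 4 \cdot 46 = \left(-4\right) 10 + 184 = -40 + 184 = 144$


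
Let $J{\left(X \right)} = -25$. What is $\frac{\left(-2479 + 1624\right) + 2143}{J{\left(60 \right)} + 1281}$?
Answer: $\frac{161}{157} \approx 1.0255$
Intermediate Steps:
$\frac{\left(-2479 + 1624\right) + 2143}{J{\left(60 \right)} + 1281} = \frac{\left(-2479 + 1624\right) + 2143}{-25 + 1281} = \frac{-855 + 2143}{1256} = 1288 \cdot \frac{1}{1256} = \frac{161}{157}$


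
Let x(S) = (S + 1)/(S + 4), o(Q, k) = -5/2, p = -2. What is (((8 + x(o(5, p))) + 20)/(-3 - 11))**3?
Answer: -19683/2744 ≈ -7.1731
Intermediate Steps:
o(Q, k) = -5/2 (o(Q, k) = -5*1/2 = -5/2)
x(S) = (1 + S)/(4 + S)
(((8 + x(o(5, p))) + 20)/(-3 - 11))**3 = (((8 + (1 - 5/2)/(4 - 5/2)) + 20)/(-3 - 11))**3 = (((8 - 3/2/(3/2)) + 20)/(-14))**3 = (((8 + (2/3)*(-3/2)) + 20)*(-1/14))**3 = (((8 - 1) + 20)*(-1/14))**3 = ((7 + 20)*(-1/14))**3 = (27*(-1/14))**3 = (-27/14)**3 = -19683/2744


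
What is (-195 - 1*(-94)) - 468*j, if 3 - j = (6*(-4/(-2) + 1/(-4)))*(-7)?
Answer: -35903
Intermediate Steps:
j = 153/2 (j = 3 - 6*(-4/(-2) + 1/(-4))*(-7) = 3 - 6*(-4*(-½) + 1*(-¼))*(-7) = 3 - 6*(2 - ¼)*(-7) = 3 - 6*(7/4)*(-7) = 3 - 21*(-7)/2 = 3 - 1*(-147/2) = 3 + 147/2 = 153/2 ≈ 76.500)
(-195 - 1*(-94)) - 468*j = (-195 - 1*(-94)) - 468*153/2 = (-195 + 94) - 35802 = -101 - 35802 = -35903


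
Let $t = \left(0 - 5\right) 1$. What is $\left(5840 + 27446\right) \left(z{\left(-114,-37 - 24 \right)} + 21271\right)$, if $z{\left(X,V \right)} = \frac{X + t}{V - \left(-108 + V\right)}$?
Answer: $\frac{38231450807}{54} \approx 7.0799 \cdot 10^{8}$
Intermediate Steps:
$t = -5$ ($t = \left(-5\right) 1 = -5$)
$z{\left(X,V \right)} = - \frac{5}{108} + \frac{X}{108}$ ($z{\left(X,V \right)} = \frac{X - 5}{V - \left(-108 + V\right)} = \frac{-5 + X}{108} = \left(-5 + X\right) \frac{1}{108} = - \frac{5}{108} + \frac{X}{108}$)
$\left(5840 + 27446\right) \left(z{\left(-114,-37 - 24 \right)} + 21271\right) = \left(5840 + 27446\right) \left(\left(- \frac{5}{108} + \frac{1}{108} \left(-114\right)\right) + 21271\right) = 33286 \left(\left(- \frac{5}{108} - \frac{19}{18}\right) + 21271\right) = 33286 \left(- \frac{119}{108} + 21271\right) = 33286 \cdot \frac{2297149}{108} = \frac{38231450807}{54}$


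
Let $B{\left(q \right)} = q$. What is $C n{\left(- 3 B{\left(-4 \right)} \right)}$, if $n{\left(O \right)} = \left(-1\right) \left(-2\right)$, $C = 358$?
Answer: $716$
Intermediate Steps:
$n{\left(O \right)} = 2$
$C n{\left(- 3 B{\left(-4 \right)} \right)} = 358 \cdot 2 = 716$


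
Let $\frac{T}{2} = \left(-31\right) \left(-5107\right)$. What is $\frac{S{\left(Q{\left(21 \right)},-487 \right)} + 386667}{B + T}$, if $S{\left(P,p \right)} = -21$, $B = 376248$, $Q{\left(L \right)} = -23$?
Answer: $\frac{193323}{346441} \approx 0.55803$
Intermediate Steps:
$T = 316634$ ($T = 2 \left(\left(-31\right) \left(-5107\right)\right) = 2 \cdot 158317 = 316634$)
$\frac{S{\left(Q{\left(21 \right)},-487 \right)} + 386667}{B + T} = \frac{-21 + 386667}{376248 + 316634} = \frac{386646}{692882} = 386646 \cdot \frac{1}{692882} = \frac{193323}{346441}$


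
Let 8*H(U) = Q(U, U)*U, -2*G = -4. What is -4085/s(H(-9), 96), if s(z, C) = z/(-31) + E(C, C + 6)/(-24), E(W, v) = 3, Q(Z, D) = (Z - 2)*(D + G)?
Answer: -506540/331 ≈ -1530.3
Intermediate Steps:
G = 2 (G = -½*(-4) = 2)
Q(Z, D) = (-2 + Z)*(2 + D) (Q(Z, D) = (Z - 2)*(D + 2) = (-2 + Z)*(2 + D))
H(U) = U*(-4 + U²)/8 (H(U) = ((-4 - 2*U + 2*U + U*U)*U)/8 = ((-4 - 2*U + 2*U + U²)*U)/8 = ((-4 + U²)*U)/8 = (U*(-4 + U²))/8 = U*(-4 + U²)/8)
s(z, C) = -⅛ - z/31 (s(z, C) = z/(-31) + 3/(-24) = z*(-1/31) + 3*(-1/24) = -z/31 - ⅛ = -⅛ - z/31)
-4085/s(H(-9), 96) = -4085/(-⅛ - (-9)*(-4 + (-9)²)/248) = -4085/(-⅛ - (-9)*(-4 + 81)/248) = -4085/(-⅛ - (-9)*77/248) = -4085/(-⅛ - 1/31*(-693/8)) = -4085/(-⅛ + 693/248) = -4085/331/124 = -4085*124/331 = -506540/331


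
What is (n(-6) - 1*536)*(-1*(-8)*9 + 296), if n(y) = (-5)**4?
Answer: 32752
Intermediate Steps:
n(y) = 625
(n(-6) - 1*536)*(-1*(-8)*9 + 296) = (625 - 1*536)*(-1*(-8)*9 + 296) = (625 - 536)*(8*9 + 296) = 89*(72 + 296) = 89*368 = 32752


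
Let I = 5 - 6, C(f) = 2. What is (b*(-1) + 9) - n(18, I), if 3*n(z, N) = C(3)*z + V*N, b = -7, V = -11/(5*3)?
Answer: 169/45 ≈ 3.7556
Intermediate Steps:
V = -11/15 ≈ -0.73333
I = -1
n(z, N) = -11*N/45 + 2*z/3 (n(z, N) = (2*z - 11*N/15)/3 = -11*N/45 + 2*z/3)
(b*(-1) + 9) - n(18, I) = (-7*(-1) + 9) - (-11/45*(-1) + (⅔)*18) = (7 + 9) - (11/45 + 12) = 16 - 1*551/45 = 16 - 551/45 = 169/45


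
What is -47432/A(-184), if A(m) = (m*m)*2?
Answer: -5929/8464 ≈ -0.70050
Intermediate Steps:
A(m) = 2*m**2 (A(m) = m**2*2 = 2*m**2)
-47432/A(-184) = -47432/(2*(-184)**2) = -47432/(2*33856) = -47432/67712 = -47432*1/67712 = -5929/8464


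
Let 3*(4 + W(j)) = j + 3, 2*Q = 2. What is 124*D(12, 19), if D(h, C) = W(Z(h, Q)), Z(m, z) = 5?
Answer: -496/3 ≈ -165.33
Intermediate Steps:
Q = 1 (Q = (1/2)*2 = 1)
W(j) = -3 + j/3 (W(j) = -4 + (j + 3)/3 = -4 + (3 + j)/3 = -4 + (1 + j/3) = -3 + j/3)
D(h, C) = -4/3 (D(h, C) = -3 + (1/3)*5 = -3 + 5/3 = -4/3)
124*D(12, 19) = 124*(-4/3) = -496/3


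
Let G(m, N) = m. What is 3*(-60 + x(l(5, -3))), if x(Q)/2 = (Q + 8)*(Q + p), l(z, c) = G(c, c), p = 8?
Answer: -30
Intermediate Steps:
l(z, c) = c
x(Q) = 2*(8 + Q)² (x(Q) = 2*((Q + 8)*(Q + 8)) = 2*((8 + Q)*(8 + Q)) = 2*(8 + Q)²)
3*(-60 + x(l(5, -3))) = 3*(-60 + (128 + 2*(-3)² + 32*(-3))) = 3*(-60 + (128 + 2*9 - 96)) = 3*(-60 + (128 + 18 - 96)) = 3*(-60 + 50) = 3*(-10) = -30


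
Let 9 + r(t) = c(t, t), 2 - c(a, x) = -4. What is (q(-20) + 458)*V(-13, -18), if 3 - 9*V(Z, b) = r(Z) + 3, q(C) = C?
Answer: 146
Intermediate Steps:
c(a, x) = 6 (c(a, x) = 2 - 1*(-4) = 2 + 4 = 6)
r(t) = -3 (r(t) = -9 + 6 = -3)
V(Z, b) = ⅓ (V(Z, b) = ⅓ - (-3 + 3)/9 = ⅓ - ⅑*0 = ⅓ + 0 = ⅓)
(q(-20) + 458)*V(-13, -18) = (-20 + 458)*(⅓) = 438*(⅓) = 146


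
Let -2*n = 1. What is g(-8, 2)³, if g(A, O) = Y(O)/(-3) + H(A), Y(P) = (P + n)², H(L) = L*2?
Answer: -300763/64 ≈ -4699.4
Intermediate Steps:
n = -½ (n = -½*1 = -½ ≈ -0.50000)
H(L) = 2*L
Y(P) = (-½ + P)² (Y(P) = (P - ½)² = (-½ + P)²)
g(A, O) = 2*A - (-1 + 2*O)²/12 (g(A, O) = ((-1 + 2*O)²/4)/(-3) + 2*A = ((-1 + 2*O)²/4)*(-⅓) + 2*A = -(-1 + 2*O)²/12 + 2*A = 2*A - (-1 + 2*O)²/12)
g(-8, 2)³ = (2*(-8) - (-1 + 2*2)²/12)³ = (-16 - (-1 + 4)²/12)³ = (-16 - 1/12*3²)³ = (-16 - 1/12*9)³ = (-16 - ¾)³ = (-67/4)³ = -300763/64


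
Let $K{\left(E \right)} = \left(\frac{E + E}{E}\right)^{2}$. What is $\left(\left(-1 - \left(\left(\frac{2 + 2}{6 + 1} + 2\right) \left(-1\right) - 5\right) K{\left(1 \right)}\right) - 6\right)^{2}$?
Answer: $\frac{26569}{49} \approx 542.22$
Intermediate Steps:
$K{\left(E \right)} = 4$ ($K{\left(E \right)} = \left(\frac{2 E}{E}\right)^{2} = 2^{2} = 4$)
$\left(\left(-1 - \left(\left(\frac{2 + 2}{6 + 1} + 2\right) \left(-1\right) - 5\right) K{\left(1 \right)}\right) - 6\right)^{2} = \left(\left(-1 - \left(\left(\frac{2 + 2}{6 + 1} + 2\right) \left(-1\right) - 5\right) 4\right) - 6\right)^{2} = \left(\left(-1 - \left(\left(\frac{4}{7} + 2\right) \left(-1\right) - 5\right) 4\right) - 6\right)^{2} = \left(\left(-1 - \left(\frac{18}{7} \left(-1\right) - 5\right) 4\right) - 6\right)^{2} = \left(\left(-1 - \left(- \frac{18}{7} - 5\right) 4\right) - 6\right)^{2} = \left(\left(-1 - \left(- \frac{53}{7}\right) 4\right) - 6\right)^{2} = \left(\left(-1 - - \frac{212}{7}\right) - 6\right)^{2} = \left(\left(-1 + \frac{212}{7}\right) - 6\right)^{2} = \left(\frac{205}{7} - 6\right)^{2} = \left(\frac{163}{7}\right)^{2} = \frac{26569}{49}$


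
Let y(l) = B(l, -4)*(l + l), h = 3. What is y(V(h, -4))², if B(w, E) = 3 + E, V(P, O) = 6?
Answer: 144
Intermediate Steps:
y(l) = -2*l (y(l) = (3 - 4)*(l + l) = -2*l)
y(V(h, -4))² = (-2*6)² = (-12)² = 144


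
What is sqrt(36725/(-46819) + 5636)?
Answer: 7*sqrt(252091802229)/46819 ≈ 75.068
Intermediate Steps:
sqrt(36725/(-46819) + 5636) = sqrt(36725*(-1/46819) + 5636) = sqrt(-36725/46819 + 5636) = sqrt(263835159/46819) = 7*sqrt(252091802229)/46819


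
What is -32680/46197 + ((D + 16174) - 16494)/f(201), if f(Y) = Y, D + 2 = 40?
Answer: -6532078/3095199 ≈ -2.1104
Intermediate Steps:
D = 38 (D = -2 + 40 = 38)
-32680/46197 + ((D + 16174) - 16494)/f(201) = -32680/46197 + ((38 + 16174) - 16494)/201 = -32680*1/46197 + (16212 - 16494)*(1/201) = -32680/46197 - 282*1/201 = -32680/46197 - 94/67 = -6532078/3095199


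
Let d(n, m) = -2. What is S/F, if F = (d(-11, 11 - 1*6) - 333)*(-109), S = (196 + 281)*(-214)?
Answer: -102078/36515 ≈ -2.7955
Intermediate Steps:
S = -102078 (S = 477*(-214) = -102078)
F = 36515 (F = (-2 - 333)*(-109) = -335*(-109) = 36515)
S/F = -102078/36515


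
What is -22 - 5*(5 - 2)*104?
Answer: -1582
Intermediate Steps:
-22 - 5*(5 - 2)*104 = -22 - 5*3*104 = -22 - 15*104 = -22 - 1560 = -1582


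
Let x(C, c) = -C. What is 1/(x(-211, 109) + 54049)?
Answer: 1/54260 ≈ 1.8430e-5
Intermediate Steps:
1/(x(-211, 109) + 54049) = 1/(-1*(-211) + 54049) = 1/(211 + 54049) = 1/54260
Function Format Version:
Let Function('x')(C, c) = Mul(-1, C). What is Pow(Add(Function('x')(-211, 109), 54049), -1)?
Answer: Rational(1, 54260) ≈ 1.8430e-5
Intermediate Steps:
Pow(Add(Function('x')(-211, 109), 54049), -1) = Pow(Add(Mul(-1, -211), 54049), -1) = Pow(Add(211, 54049), -1) = Pow(54260, -1) = Rational(1, 54260)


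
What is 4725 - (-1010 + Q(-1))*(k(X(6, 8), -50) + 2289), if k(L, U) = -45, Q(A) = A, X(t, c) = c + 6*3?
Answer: 2273409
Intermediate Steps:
X(t, c) = 18 + c (X(t, c) = c + 18 = 18 + c)
4725 - (-1010 + Q(-1))*(k(X(6, 8), -50) + 2289) = 4725 - (-1010 - 1)*(-45 + 2289) = 4725 - (-1011)*2244 = 4725 - 1*(-2268684) = 4725 + 2268684 = 2273409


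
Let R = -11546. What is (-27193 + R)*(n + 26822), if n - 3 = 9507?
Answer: -1407465348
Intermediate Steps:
n = 9510 (n = 3 + 9507 = 9510)
(-27193 + R)*(n + 26822) = (-27193 - 11546)*(9510 + 26822) = -38739*36332 = -1407465348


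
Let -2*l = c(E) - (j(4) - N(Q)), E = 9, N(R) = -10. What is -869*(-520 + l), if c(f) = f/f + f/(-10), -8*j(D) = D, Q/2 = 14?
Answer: 4477957/10 ≈ 4.4780e+5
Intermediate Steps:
Q = 28 (Q = 2*14 = 28)
j(D) = -D/8
c(f) = 1 - f/10 (c(f) = 1 + f*(-⅒) = 1 - f/10)
l = 47/10 (l = -((1 - ⅒*9) - (-⅛*4 - 1*(-10)))/2 = -((1 - 9/10) - (-½ + 10))/2 = -(⅒ - 1*19/2)/2 = -(⅒ - 19/2)/2 = -½*(-47/5) = 47/10 ≈ 4.7000)
-869*(-520 + l) = -869*(-520 + 47/10) = -869*(-5153/10) = 4477957/10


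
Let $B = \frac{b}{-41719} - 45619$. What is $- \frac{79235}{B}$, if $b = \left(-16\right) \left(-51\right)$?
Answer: $\frac{3305604965}{1903179877} \approx 1.7369$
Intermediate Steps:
$b = 816$
$B = - \frac{1903179877}{41719}$ ($B = \frac{816}{-41719} - 45619 = 816 \left(- \frac{1}{41719}\right) - 45619 = - \frac{816}{41719} - 45619 = - \frac{1903179877}{41719} \approx -45619.0$)
$- \frac{79235}{B} = - \frac{79235}{- \frac{1903179877}{41719}} = \left(-79235\right) \left(- \frac{41719}{1903179877}\right) = \frac{3305604965}{1903179877}$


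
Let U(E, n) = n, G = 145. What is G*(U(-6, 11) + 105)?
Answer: 16820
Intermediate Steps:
G*(U(-6, 11) + 105) = 145*(11 + 105) = 145*116 = 16820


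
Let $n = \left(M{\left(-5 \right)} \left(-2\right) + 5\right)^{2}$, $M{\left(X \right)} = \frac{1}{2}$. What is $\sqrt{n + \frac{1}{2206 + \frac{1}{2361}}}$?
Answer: $\frac{83 \sqrt{63005615599}}{5208367} \approx 4.0001$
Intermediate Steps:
$M{\left(X \right)} = \frac{1}{2}$
$n = 16$ ($n = \left(\frac{1}{2} \left(-2\right) + 5\right)^{2} = \left(-1 + 5\right)^{2} = 4^{2} = 16$)
$\sqrt{n + \frac{1}{2206 + \frac{1}{2361}}} = \sqrt{16 + \frac{1}{2206 + \frac{1}{2361}}} = \sqrt{16 + \frac{1}{\frac{5208367}{2361}}} = \sqrt{16 + \frac{2361}{5208367}} = \sqrt{\frac{83336233}{5208367}} = \frac{83 \sqrt{63005615599}}{5208367}$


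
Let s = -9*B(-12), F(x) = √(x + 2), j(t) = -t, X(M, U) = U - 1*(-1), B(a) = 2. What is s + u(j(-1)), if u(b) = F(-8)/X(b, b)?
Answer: -18 + I*√6/2 ≈ -18.0 + 1.2247*I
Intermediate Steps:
X(M, U) = 1 + U (X(M, U) = U + 1 = 1 + U)
F(x) = √(2 + x)
u(b) = I*√6/(1 + b) (u(b) = √(2 - 8)/(1 + b) = √(-6)/(1 + b) = (I*√6)/(1 + b) = I*√6/(1 + b))
s = -18 (s = -9*2 = -18)
s + u(j(-1)) = -18 + I*√6/(1 - 1*(-1)) = -18 + I*√6/(1 + 1) = -18 + I*√6/2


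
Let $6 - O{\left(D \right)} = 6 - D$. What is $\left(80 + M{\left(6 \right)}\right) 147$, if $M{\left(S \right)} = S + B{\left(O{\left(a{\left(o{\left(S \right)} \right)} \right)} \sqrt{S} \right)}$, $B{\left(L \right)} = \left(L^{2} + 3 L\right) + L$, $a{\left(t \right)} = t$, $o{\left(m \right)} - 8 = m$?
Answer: $185514 + 8232 \sqrt{6} \approx 2.0568 \cdot 10^{5}$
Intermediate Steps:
$o{\left(m \right)} = 8 + m$
$O{\left(D \right)} = D$ ($O{\left(D \right)} = 6 - \left(6 - D\right) = 6 + \left(-6 + D\right) = D$)
$B{\left(L \right)} = L^{2} + 4 L$
$M{\left(S \right)} = S + \sqrt{S} \left(4 + \sqrt{S} \left(8 + S\right)\right) \left(8 + S\right)$ ($M{\left(S \right)} = S + \left(8 + S\right) \sqrt{S} \left(4 + \left(8 + S\right) \sqrt{S}\right) = S + \sqrt{S} \left(8 + S\right) \left(4 + \sqrt{S} \left(8 + S\right)\right) = S + \sqrt{S} \left(4 + \sqrt{S} \left(8 + S\right)\right) \left(8 + S\right)$)
$\left(80 + M{\left(6 \right)}\right) 147 = \left(80 + \left(6 + \sqrt{6} \left(4 + \sqrt{6} \left(8 + 6\right)\right) \left(8 + 6\right)\right)\right) 147 = \left(80 + \left(6 + \sqrt{6} \left(4 + \sqrt{6} \cdot 14\right) 14\right)\right) 147 = \left(80 + \left(6 + \sqrt{6} \left(4 + 14 \sqrt{6}\right) 14\right)\right) 147 = \left(80 + \left(6 + 14 \sqrt{6} \left(4 + 14 \sqrt{6}\right)\right)\right) 147 = \left(86 + 14 \sqrt{6} \left(4 + 14 \sqrt{6}\right)\right) 147 = 12642 + 2058 \sqrt{6} \left(4 + 14 \sqrt{6}\right)$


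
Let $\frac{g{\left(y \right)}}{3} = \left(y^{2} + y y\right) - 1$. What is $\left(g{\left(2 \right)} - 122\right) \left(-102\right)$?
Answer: $10302$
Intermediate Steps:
$g{\left(y \right)} = -3 + 6 y^{2}$ ($g{\left(y \right)} = 3 \left(\left(y^{2} + y y\right) - 1\right) = 3 \left(\left(y^{2} + y^{2}\right) - 1\right) = 3 \left(2 y^{2} - 1\right) = 3 \left(-1 + 2 y^{2}\right) = -3 + 6 y^{2}$)
$\left(g{\left(2 \right)} - 122\right) \left(-102\right) = \left(\left(-3 + 6 \cdot 2^{2}\right) - 122\right) \left(-102\right) = \left(\left(-3 + 6 \cdot 4\right) - 122\right) \left(-102\right) = \left(\left(-3 + 24\right) - 122\right) \left(-102\right) = \left(21 - 122\right) \left(-102\right) = \left(-101\right) \left(-102\right) = 10302$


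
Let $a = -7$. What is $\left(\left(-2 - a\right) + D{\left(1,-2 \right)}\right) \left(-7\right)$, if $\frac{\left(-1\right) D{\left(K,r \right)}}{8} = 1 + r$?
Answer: $-91$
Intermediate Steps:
$D{\left(K,r \right)} = -8 - 8 r$ ($D{\left(K,r \right)} = - 8 \left(1 + r\right) = -8 - 8 r$)
$\left(\left(-2 - a\right) + D{\left(1,-2 \right)}\right) \left(-7\right) = \left(\left(-2 - -7\right) - -8\right) \left(-7\right) = \left(\left(-2 + 7\right) + \left(-8 + 16\right)\right) \left(-7\right) = \left(5 + 8\right) \left(-7\right) = 13 \left(-7\right) = -91$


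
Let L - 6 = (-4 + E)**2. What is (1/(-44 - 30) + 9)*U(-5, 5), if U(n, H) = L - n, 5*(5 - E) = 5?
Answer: 7315/74 ≈ 98.851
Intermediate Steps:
E = 4 (E = 5 - 1/5*5 = 5 - 1 = 4)
L = 6 (L = 6 + (-4 + 4)**2 = 6 + 0**2 = 6 + 0 = 6)
U(n, H) = 6 - n
(1/(-44 - 30) + 9)*U(-5, 5) = (1/(-44 - 30) + 9)*(6 - 1*(-5)) = (1/(-74) + 9)*(6 + 5) = (-1/74 + 9)*11 = (665/74)*11 = 7315/74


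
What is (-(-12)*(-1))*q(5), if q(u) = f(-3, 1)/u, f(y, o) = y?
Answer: 36/5 ≈ 7.2000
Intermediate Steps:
q(u) = -3/u
(-(-12)*(-1))*q(5) = (-(-12)*(-1))*(-3/5) = (-6*2)*(-3*1/5) = -12*(-3/5) = 36/5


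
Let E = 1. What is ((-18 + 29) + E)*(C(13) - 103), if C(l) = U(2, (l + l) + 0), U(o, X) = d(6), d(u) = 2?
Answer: -1212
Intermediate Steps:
U(o, X) = 2
C(l) = 2
((-18 + 29) + E)*(C(13) - 103) = ((-18 + 29) + 1)*(2 - 103) = (11 + 1)*(-101) = 12*(-101) = -1212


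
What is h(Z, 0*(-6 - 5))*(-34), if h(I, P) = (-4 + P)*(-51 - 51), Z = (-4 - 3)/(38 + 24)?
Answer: -13872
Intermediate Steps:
Z = -7/62 ≈ -0.11290
h(I, P) = 408 - 102*P (h(I, P) = (-4 + P)*(-102) = 408 - 102*P)
h(Z, 0*(-6 - 5))*(-34) = (408 - 0*(-6 - 5))*(-34) = (408 - 0*(-11))*(-34) = (408 - 102*0)*(-34) = (408 + 0)*(-34) = 408*(-34) = -13872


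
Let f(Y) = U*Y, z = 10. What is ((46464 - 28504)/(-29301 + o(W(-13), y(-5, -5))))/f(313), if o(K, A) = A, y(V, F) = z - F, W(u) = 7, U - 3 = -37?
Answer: 4490/77915403 ≈ 5.7627e-5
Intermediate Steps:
U = -34 (U = 3 - 37 = -34)
f(Y) = -34*Y
y(V, F) = 10 - F
((46464 - 28504)/(-29301 + o(W(-13), y(-5, -5))))/f(313) = ((46464 - 28504)/(-29301 + (10 - 1*(-5))))/((-34*313)) = (17960/(-29301 + (10 + 5)))/(-10642) = (17960/(-29301 + 15))*(-1/10642) = (17960/(-29286))*(-1/10642) = (17960*(-1/29286))*(-1/10642) = -8980/14643*(-1/10642) = 4490/77915403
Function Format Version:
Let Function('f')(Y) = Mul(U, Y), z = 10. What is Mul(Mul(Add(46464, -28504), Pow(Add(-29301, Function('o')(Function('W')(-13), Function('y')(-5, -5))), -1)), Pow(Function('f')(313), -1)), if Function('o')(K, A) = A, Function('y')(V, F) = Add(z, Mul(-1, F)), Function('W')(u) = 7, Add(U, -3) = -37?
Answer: Rational(4490, 77915403) ≈ 5.7627e-5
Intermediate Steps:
U = -34 (U = Add(3, -37) = -34)
Function('f')(Y) = Mul(-34, Y)
Function('y')(V, F) = Add(10, Mul(-1, F))
Mul(Mul(Add(46464, -28504), Pow(Add(-29301, Function('o')(Function('W')(-13), Function('y')(-5, -5))), -1)), Pow(Function('f')(313), -1)) = Mul(Mul(Add(46464, -28504), Pow(Add(-29301, Add(10, Mul(-1, -5))), -1)), Pow(Mul(-34, 313), -1)) = Mul(Mul(17960, Pow(Add(-29301, Add(10, 5)), -1)), Pow(-10642, -1)) = Mul(Mul(17960, Pow(Add(-29301, 15), -1)), Rational(-1, 10642)) = Mul(Mul(17960, Pow(-29286, -1)), Rational(-1, 10642)) = Mul(Mul(17960, Rational(-1, 29286)), Rational(-1, 10642)) = Mul(Rational(-8980, 14643), Rational(-1, 10642)) = Rational(4490, 77915403)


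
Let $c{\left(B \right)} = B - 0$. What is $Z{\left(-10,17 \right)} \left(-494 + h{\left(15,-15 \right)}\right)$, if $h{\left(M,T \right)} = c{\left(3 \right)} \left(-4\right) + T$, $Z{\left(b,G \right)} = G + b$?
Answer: $-3647$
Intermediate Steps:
$c{\left(B \right)} = B$ ($c{\left(B \right)} = B + 0 = B$)
$h{\left(M,T \right)} = -12 + T$ ($h{\left(M,T \right)} = 3 \left(-4\right) + T = -12 + T$)
$Z{\left(-10,17 \right)} \left(-494 + h{\left(15,-15 \right)}\right) = \left(17 - 10\right) \left(-494 - 27\right) = 7 \left(-494 - 27\right) = 7 \left(-521\right) = -3647$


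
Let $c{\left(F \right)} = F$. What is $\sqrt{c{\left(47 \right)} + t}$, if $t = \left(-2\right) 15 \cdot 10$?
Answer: $i \sqrt{253} \approx 15.906 i$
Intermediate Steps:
$t = -300$ ($t = \left(-30\right) 10 = -300$)
$\sqrt{c{\left(47 \right)} + t} = \sqrt{47 - 300} = \sqrt{-253} = i \sqrt{253}$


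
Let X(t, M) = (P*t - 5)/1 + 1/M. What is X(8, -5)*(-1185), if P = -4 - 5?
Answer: 91482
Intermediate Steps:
P = -9
X(t, M) = -5 + 1/M - 9*t (X(t, M) = (-9*t - 5)/1 + 1/M = (-5 - 9*t)*1 + 1/M = (-5 - 9*t) + 1/M = -5 + 1/M - 9*t)
X(8, -5)*(-1185) = (-5 + 1/(-5) - 9*8)*(-1185) = (-5 - ⅕ - 72)*(-1185) = -386/5*(-1185) = 91482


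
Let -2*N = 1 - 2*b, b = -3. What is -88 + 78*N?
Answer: -361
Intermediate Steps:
N = -7/2 (N = -(1 - 2*(-3))/2 = -(1 + 6)/2 = -½*7 = -7/2 ≈ -3.5000)
-88 + 78*N = -88 + 78*(-7/2) = -88 - 273 = -361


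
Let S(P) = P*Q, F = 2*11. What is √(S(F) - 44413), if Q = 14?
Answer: I*√44105 ≈ 210.01*I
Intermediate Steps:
F = 22
S(P) = 14*P (S(P) = P*14 = 14*P)
√(S(F) - 44413) = √(14*22 - 44413) = √(308 - 44413) = √(-44105) = I*√44105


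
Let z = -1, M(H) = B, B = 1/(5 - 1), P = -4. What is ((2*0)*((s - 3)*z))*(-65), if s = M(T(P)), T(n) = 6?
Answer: 0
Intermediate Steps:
B = 1/4 ≈ 0.25000
M(H) = 1/4
s = 1/4 ≈ 0.25000
((2*0)*((s - 3)*z))*(-65) = ((2*0)*((1/4 - 3)*(-1)))*(-65) = (0*(-11/4*(-1)))*(-65) = (0*(11/4))*(-65) = 0*(-65) = 0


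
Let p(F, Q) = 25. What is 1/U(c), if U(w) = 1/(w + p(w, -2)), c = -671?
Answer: -646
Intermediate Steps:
U(w) = 1/(25 + w) (U(w) = 1/(w + 25) = 1/(25 + w))
1/U(c) = 1/(1/(25 - 671)) = 1/(1/(-646)) = 1/(-1/646) = -646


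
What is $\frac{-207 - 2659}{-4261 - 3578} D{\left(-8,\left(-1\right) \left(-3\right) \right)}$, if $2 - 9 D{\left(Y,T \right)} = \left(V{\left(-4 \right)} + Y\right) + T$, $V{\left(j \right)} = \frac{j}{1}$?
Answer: $\frac{31526}{70551} \approx 0.44685$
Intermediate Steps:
$V{\left(j \right)} = j$ ($V{\left(j \right)} = j 1 = j$)
$D{\left(Y,T \right)} = \frac{2}{3} - \frac{T}{9} - \frac{Y}{9}$ ($D{\left(Y,T \right)} = \frac{2}{9} - \frac{\left(-4 + Y\right) + T}{9} = \frac{2}{9} - \frac{-4 + T + Y}{9} = \frac{2}{9} - \left(- \frac{4}{9} + \frac{T}{9} + \frac{Y}{9}\right) = \frac{2}{3} - \frac{T}{9} - \frac{Y}{9}$)
$\frac{-207 - 2659}{-4261 - 3578} D{\left(-8,\left(-1\right) \left(-3\right) \right)} = \frac{-207 - 2659}{-4261 - 3578} \left(\frac{2}{3} - \frac{\left(-1\right) \left(-3\right)}{9} - - \frac{8}{9}\right) = - \frac{2866}{-7839} \left(\frac{2}{3} - \frac{1}{3} + \frac{8}{9}\right) = \left(-2866\right) \left(- \frac{1}{7839}\right) \left(\frac{2}{3} - \frac{1}{3} + \frac{8}{9}\right) = \frac{2866}{7839} \cdot \frac{11}{9} = \frac{31526}{70551}$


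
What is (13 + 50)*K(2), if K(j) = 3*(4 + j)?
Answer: 1134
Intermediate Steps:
K(j) = 12 + 3*j
(13 + 50)*K(2) = (13 + 50)*(12 + 3*2) = 63*(12 + 6) = 63*18 = 1134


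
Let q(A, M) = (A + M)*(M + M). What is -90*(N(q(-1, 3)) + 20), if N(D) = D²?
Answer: -14760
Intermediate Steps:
q(A, M) = 2*M*(A + M) (q(A, M) = (A + M)*(2*M) = 2*M*(A + M))
-90*(N(q(-1, 3)) + 20) = -90*((2*3*(-1 + 3))² + 20) = -90*((2*3*2)² + 20) = -90*(12² + 20) = -90*(144 + 20) = -90*164 = -14760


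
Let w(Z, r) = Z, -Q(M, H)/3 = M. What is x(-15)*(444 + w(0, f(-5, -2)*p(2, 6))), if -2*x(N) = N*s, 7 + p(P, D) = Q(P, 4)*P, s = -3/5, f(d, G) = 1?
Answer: -1998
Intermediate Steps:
Q(M, H) = -3*M
s = -⅗ (s = -3*⅕ = -⅗ ≈ -0.60000)
p(P, D) = -7 - 3*P² (p(P, D) = -7 + (-3*P)*P = -7 - 3*P²)
x(N) = 3*N/10 (x(N) = -N*(-3)/(2*5) = -(-3)*N/10 = 3*N/10)
x(-15)*(444 + w(0, f(-5, -2)*p(2, 6))) = ((3/10)*(-15))*(444 + 0) = -9/2*444 = -1998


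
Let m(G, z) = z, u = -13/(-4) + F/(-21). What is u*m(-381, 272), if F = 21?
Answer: 612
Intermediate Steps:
u = 9/4 (u = -13/(-4) + 21/(-21) = -13*(-1/4) + 21*(-1/21) = 13/4 - 1 = 9/4 ≈ 2.2500)
u*m(-381, 272) = (9/4)*272 = 612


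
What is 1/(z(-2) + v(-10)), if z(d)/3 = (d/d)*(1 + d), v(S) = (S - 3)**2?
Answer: 1/166 ≈ 0.0060241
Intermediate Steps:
v(S) = (-3 + S)**2
z(d) = 3 + 3*d (z(d) = 3*((d/d)*(1 + d)) = 3*(1*(1 + d)) = 3*(1 + d) = 3 + 3*d)
1/(z(-2) + v(-10)) = 1/((3 + 3*(-2)) + (-3 - 10)**2) = 1/((3 - 6) + (-13)**2) = 1/(-3 + 169) = 1/166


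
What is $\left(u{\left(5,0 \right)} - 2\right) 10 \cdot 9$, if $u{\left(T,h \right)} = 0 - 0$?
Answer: $-180$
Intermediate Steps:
$u{\left(T,h \right)} = 0$ ($u{\left(T,h \right)} = 0 + 0 = 0$)
$\left(u{\left(5,0 \right)} - 2\right) 10 \cdot 9 = \left(0 - 2\right) 10 \cdot 9 = \left(-2\right) 10 \cdot 9 = \left(-20\right) 9 = -180$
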